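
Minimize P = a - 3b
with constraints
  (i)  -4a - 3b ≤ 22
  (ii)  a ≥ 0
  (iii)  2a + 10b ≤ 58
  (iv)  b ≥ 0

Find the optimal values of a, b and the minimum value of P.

Extreme points and P = a - 3b:
  (0, 29/5) → P = -87/5
  (0, 0) → P = 0
  (29, 0) → P = 29

The binding constraints are a = 0 and 2a + 10b = 58.
Solving simultaneously gives a = 0, b = 29/5.

a = 0, b = 29/5, minimum P = -87/5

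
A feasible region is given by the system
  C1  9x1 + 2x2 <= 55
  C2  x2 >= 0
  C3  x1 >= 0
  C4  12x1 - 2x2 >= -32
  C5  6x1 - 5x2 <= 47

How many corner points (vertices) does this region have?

Intersecting each pair of boundary lines and keeping only the points that satisfy every inequality leaves:
  (55/9, 0)
  (23/21, 158/7)
  (0, 0)
  (0, 16)

4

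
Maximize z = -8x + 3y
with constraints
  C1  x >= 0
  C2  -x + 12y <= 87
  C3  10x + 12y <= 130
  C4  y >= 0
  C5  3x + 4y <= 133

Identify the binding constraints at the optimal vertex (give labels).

Corner points and z = -8x + 3y:
  (0, 29/4) → z = 87/4
  (0, 0) → z = 0
  (43/11, 250/33) → z = -94/11
  (13, 0) → z = -104

The maximum is at (0, 29/4). Substituting into each constraint, equality holds for C1 and C2; the remaining constraints have slack.

C1 and C2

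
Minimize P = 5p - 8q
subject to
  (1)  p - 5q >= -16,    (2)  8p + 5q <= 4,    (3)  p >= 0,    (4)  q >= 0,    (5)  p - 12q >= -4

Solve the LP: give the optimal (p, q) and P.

Feasible corners and P = 5p - 8q:
  (1/2, 0) → P = 5/2
  (28/101, 36/101) → P = -148/101
  (0, 0) → P = 0
  (0, 1/3) → P = -8/3

The binding constraints are p = 0 and p - 12q = -4.
Solving simultaneously gives p = 0, q = 1/3.

p = 0, q = 1/3, minimum P = -8/3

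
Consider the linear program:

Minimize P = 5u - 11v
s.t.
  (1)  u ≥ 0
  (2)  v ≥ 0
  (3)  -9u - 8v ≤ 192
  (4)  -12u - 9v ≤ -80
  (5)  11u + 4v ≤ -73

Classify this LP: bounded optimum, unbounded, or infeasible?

infeasible

The boundaries u = 0 and -12u - 9v = -80 meet at (0, 80/9), but that point violates 11u + 4v ≤ -73. Every candidate vertex is excluded by some other constraint, so the feasible region is empty.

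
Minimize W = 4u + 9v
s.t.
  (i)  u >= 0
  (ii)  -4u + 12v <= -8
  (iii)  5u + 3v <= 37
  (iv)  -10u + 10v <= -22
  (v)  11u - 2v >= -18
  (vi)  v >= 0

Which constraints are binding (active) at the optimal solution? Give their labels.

(iv) and (vi)

Extreme points and W = 4u + 9v:
  (13/2, 3/2) → W = 79/2
  (23/10, 1/10) → W = 101/10
  (37/5, 0) → W = 148/5
  (11/5, 0) → W = 44/5

The minimum is at (11/5, 0). Substituting into each constraint, equality holds for (iv) and (vi); the remaining constraints have slack.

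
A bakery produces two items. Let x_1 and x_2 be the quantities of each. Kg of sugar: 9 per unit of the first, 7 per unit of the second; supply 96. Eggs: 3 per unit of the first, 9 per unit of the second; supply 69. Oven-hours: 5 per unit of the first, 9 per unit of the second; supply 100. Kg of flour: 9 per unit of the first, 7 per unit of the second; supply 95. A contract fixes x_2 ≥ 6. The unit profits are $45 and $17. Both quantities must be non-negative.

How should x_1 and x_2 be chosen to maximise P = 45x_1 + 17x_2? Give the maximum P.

x_1 = 5, x_2 = 6, maximum P = 327

Corner points and P = 45x_1 + 17x_2:
  (0, 23/3) → P = 391/3
  (0, 6) → P = 102
  (5, 6) → P = 327

The binding constraints are 3x_1 + 9x_2 = 69 and x_2 = 6.
Solving simultaneously gives x_1 = 5, x_2 = 6.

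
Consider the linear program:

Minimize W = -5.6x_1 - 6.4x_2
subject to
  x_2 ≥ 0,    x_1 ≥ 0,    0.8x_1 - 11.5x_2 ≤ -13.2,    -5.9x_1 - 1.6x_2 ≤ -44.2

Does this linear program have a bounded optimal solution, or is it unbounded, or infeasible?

unbounded

From the feasible point (0, 27.625), moving in the direction (0, 1) keeps every constraint satisfied while W decreases without bound.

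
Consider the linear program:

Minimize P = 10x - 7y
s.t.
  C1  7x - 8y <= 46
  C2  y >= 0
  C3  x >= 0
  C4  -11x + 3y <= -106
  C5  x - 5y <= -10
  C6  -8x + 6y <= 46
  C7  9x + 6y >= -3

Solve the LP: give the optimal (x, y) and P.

x = 129/7, y = 677/21, minimum P = -869/21

The feasible region is unbounded (it extends along (8, 7), (3, 4)), but P strictly increases along every unbounded feasible direction, so there is no improving ray and the minimum is attained at a vertex.

The binding constraints are -11x + 3y = -106 and -8x + 6y = 46.
Solving simultaneously gives x = 129/7, y = 677/21.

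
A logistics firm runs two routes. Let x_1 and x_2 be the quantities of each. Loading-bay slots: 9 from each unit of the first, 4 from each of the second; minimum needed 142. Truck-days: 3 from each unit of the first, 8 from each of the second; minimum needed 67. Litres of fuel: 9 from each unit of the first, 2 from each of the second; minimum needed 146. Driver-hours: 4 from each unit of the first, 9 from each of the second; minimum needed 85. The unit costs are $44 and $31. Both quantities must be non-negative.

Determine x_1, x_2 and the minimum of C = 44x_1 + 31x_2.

x_1 = 47/3, x_2 = 5/2, minimum C = 4601/6

Corner points and C = 44x_1 + 31x_2:
  (0, 73) → C = 2263
  (67/3, 0) → C = 2948/3
  (47/3, 5/2) → C = 4601/6
The feasible region is unbounded (it extends along (0, 1), (1, 0)), but C strictly increases along every unbounded feasible direction, so there is no improving ray and the minimum is attained at a vertex.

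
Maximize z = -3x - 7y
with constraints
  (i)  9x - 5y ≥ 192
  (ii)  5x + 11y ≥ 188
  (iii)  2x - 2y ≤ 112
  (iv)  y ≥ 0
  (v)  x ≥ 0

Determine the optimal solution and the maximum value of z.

x = 188/5, y = 0, maximum z = -564/5

Corner points and z = -3x - 7y:
  (763/31, 183/31) → z = -3570/31
  (188/5, 0) → z = -564/5
  (56, 0) → z = -168
The feasible region is unbounded (it extends along (1, 1), (5, 9)), but z strictly decreases along every unbounded feasible direction, so there is no improving ray and the maximum is attained at a vertex.

The optimum lies where 5x + 11y = 188 and y = 0.
Solving simultaneously gives x = 188/5, y = 0.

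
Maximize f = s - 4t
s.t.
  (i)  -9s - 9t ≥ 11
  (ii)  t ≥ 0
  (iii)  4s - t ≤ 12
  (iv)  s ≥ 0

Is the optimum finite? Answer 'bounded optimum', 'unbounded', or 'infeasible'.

infeasible

The boundaries -9s - 9t = 11 and t = 0 meet at (-11/9, 0), but that point violates s ≥ 0. Every candidate vertex is excluded by some other constraint, so the feasible region is empty.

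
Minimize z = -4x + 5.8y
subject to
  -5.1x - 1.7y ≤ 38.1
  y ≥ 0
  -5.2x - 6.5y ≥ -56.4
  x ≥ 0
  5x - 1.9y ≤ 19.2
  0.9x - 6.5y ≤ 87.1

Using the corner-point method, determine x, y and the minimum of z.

Vertices and z = -4x + 5.8y:
  (0, 0) → z = 0
  (96/25, 0) → z = -384/25
  (0, 564/65) → z = 16356/325
  (11598/2119, 9108/2119) → z = 32172/10595

The optimum lies where y = 0 and 5x - 1.9y = 19.2.
Solving simultaneously gives x = 96/25, y = 0.

x = 3.84, y = 0, minimum z = -15.36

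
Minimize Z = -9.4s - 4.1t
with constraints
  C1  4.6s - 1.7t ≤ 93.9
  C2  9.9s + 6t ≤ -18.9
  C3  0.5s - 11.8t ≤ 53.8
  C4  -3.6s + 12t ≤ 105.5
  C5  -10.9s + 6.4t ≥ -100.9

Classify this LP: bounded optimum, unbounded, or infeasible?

Extreme points and Z = -9.4s - 4.1t:
  (1663/1997, -18069/3994) → Z = 85637/7988
  (-1433/234, 10849/1560) → Z = 1359613/46800
  (-4975/96, -1297/192) → Z = 988477/1920
The feasible region has finitely many vertices and no improving ray; the minimum is 85637/7988 at (1663/1997, -18069/3994).

bounded optimum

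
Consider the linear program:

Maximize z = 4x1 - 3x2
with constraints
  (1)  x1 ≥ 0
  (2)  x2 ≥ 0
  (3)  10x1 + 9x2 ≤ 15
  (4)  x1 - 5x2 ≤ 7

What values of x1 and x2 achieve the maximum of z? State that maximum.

x1 = 3/2, x2 = 0, maximum z = 6

Vertices and z = 4x1 - 3x2:
  (0, 0) → z = 0
  (0, 5/3) → z = -5
  (3/2, 0) → z = 6

The optimum lies where x2 = 0 and 10x1 + 9x2 = 15.
Solving simultaneously gives x1 = 3/2, x2 = 0.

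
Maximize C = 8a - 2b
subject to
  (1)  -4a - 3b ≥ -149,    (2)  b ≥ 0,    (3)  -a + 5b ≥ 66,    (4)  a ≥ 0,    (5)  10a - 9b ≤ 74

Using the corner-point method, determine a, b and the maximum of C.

Extreme points and C = 8a - 2b:
  (0, 149/3) → C = -298/3
  (521/22, 199/11) → C = 1686/11
  (0, 66/5) → C = -132/5
  (964/41, 734/41) → C = 6244/41

The optimum lies where -4a - 3b = -149 and 10a - 9b = 74.
Solving simultaneously gives a = 521/22, b = 199/11.

a = 521/22, b = 199/11, maximum C = 1686/11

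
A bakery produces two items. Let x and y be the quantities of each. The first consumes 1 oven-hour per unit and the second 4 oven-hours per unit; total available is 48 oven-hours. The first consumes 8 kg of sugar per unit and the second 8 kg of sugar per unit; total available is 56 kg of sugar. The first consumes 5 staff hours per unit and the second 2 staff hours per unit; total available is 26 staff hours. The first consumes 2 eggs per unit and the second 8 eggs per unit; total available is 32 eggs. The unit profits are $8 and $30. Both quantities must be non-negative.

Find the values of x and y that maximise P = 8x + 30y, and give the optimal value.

x = 4, y = 3, maximum P = 122

Corner points and P = 8x + 30y:
  (0, 0) → P = 0
  (0, 4) → P = 120
  (26/5, 0) → P = 208/5
  (4, 3) → P = 122

At the optimal vertex, 8x + 8y = 56 and 5x + 2y = 26.
Solving simultaneously gives x = 4, y = 3.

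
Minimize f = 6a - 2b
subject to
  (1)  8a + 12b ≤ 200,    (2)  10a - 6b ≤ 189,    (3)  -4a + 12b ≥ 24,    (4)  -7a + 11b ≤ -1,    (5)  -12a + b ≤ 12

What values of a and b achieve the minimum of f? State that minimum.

Feasible corners and f = 6a - 2b:
  (44/3, 62/9) → f = 668/9
  (553/43, 348/43) → f = 2622/43
  (69/10, 43/10) → f = 164/5

a = 69/10, b = 43/10, minimum f = 164/5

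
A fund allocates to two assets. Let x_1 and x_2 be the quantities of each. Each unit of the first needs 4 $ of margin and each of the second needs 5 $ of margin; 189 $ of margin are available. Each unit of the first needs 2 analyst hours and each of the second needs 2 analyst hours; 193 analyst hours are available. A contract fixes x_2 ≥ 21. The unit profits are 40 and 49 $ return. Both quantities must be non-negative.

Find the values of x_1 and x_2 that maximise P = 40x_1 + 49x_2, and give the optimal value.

x_1 = 21, x_2 = 21, maximum P = 1869

Extreme points and P = 40x_1 + 49x_2:
  (0, 189/5) → P = 9261/5
  (0, 21) → P = 1029
  (21, 21) → P = 1869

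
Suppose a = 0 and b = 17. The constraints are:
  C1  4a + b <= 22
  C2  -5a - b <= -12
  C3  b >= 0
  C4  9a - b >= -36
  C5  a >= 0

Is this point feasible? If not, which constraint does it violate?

feasible

C1: 17 ≤ 22 ✓
C2: -17 ≤ -12 ✓
C3: 17 ≥ 0 ✓
C4: -17 ≥ -36 ✓
C5: 0 ≥ 0 ✓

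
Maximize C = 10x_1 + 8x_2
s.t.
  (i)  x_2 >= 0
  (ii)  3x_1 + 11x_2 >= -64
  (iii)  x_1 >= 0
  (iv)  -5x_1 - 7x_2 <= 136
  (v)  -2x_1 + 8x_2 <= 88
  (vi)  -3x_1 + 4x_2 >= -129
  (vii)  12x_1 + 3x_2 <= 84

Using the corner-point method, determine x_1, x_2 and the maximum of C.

Feasible corners and C = 10x_1 + 8x_2:
  (0, 0) → C = 0
  (7, 0) → C = 70
  (0, 11) → C = 88
  (4, 12) → C = 136

x_1 = 4, x_2 = 12, maximum C = 136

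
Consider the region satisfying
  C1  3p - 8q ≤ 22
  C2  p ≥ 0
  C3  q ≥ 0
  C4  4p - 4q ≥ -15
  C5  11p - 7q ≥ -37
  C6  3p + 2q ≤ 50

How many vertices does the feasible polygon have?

5

Of the 15 pairwise boundary intersections, those satisfying every inequality are:
  (22/3, 0)
  (74/5, 14/5)
  (0, 0)
  (0, 15/4)
  (17/2, 49/4)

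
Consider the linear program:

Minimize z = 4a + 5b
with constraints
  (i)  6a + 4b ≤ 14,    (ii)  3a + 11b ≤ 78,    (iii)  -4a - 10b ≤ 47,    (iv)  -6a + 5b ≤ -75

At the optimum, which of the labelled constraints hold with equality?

Corner points and z = 4a + 5b:
  (82/11, -169/22) → z = -189/22
  (185/27, -61/9) → z = -175/27
  (103/16, -291/40) → z = -85/8

The minimum is at (103/16, -291/40). Substituting into each constraint, equality holds for (iii) and (iv); the remaining constraints have slack.

(iii) and (iv)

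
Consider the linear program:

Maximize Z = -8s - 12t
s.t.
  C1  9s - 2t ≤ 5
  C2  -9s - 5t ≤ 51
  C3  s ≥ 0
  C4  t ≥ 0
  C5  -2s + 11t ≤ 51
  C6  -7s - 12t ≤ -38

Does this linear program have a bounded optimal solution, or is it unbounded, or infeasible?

Extreme points and Z = -8s - 12t:
  (157/95, 469/95) → Z = -6884/95
  (68/61, 307/122) → Z = -2386/61
  (0, 51/11) → Z = -612/11
  (0, 19/6) → Z = -38
The feasible region has finitely many vertices and no improving ray; the maximum is -38 at (0, 19/6).

bounded optimum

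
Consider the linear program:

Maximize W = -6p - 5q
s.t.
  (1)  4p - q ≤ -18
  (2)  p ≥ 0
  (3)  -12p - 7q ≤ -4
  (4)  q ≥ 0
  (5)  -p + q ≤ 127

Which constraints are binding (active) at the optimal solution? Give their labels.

(1) and (2)

Feasible corners and W = -6p - 5q:
  (0, 18) → W = -90
  (109/3, 490/3) → W = -3104/3
  (0, 127) → W = -635

The maximum is at (0, 18). Substituting into each constraint, equality holds for (1) and (2); the remaining constraints have slack.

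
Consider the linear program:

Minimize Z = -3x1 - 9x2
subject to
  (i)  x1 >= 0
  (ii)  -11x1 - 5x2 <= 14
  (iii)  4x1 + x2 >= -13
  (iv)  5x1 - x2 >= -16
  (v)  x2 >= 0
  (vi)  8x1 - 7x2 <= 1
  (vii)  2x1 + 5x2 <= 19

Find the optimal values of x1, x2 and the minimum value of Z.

x1 = 0, x2 = 19/5, minimum Z = -171/5

Feasible corners and Z = -3x1 - 9x2:
  (0, 0) → Z = 0
  (0, 19/5) → Z = -171/5
  (1/8, 0) → Z = -3/8
  (23/9, 25/9) → Z = -98/3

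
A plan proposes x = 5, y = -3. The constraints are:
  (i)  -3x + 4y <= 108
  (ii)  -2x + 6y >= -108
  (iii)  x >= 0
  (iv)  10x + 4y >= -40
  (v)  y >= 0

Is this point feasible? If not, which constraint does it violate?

not feasible — violates (v)

Constraint (v): y = -3, which is not ≥ 0. All other constraints are satisfied.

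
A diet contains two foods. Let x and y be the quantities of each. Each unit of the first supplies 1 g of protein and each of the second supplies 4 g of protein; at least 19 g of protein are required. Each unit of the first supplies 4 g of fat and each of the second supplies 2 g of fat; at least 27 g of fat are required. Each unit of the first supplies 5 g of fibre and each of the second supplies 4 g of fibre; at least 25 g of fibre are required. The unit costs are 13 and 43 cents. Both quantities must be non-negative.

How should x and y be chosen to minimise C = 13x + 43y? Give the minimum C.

Vertices and C = 13x + 43y:
  (0, 27/2) → C = 1161/2
  (19, 0) → C = 247
  (5, 7/2) → C = 431/2
The feasible region is unbounded (it extends along (0, 1), (1, 0)), but C strictly increases along every unbounded feasible direction, so there is no improving ray and the minimum is attained at a vertex.

x = 5, y = 7/2, minimum C = 431/2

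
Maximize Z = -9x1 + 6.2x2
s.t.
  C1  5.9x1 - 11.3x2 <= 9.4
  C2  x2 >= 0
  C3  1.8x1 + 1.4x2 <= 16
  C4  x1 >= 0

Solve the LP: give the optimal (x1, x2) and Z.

x1 = 0, x2 = 80/7, maximum Z = 496/7

Feasible corners and Z = -9x1 + 6.2x2:
  (94/59, 0) → Z = -846/59
  (373/55, 149/55) → Z = -1106/25
  (0, 0) → Z = 0
  (0, 80/7) → Z = 496/7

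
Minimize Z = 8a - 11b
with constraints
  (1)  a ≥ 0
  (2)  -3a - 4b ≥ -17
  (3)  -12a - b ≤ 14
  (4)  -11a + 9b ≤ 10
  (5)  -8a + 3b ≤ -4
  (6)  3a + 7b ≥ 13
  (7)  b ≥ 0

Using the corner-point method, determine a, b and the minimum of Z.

a = 67/41, b = 124/41, minimum Z = -828/41

Extreme points and Z = 8a - 11b:
  (67/41, 124/41) → Z = -828/41
  (17/3, 0) → Z = 136/3
  (67/65, 92/65) → Z = -476/65
  (13/3, 0) → Z = 104/3

The optimum lies where -3a - 4b = -17 and -8a + 3b = -4.
Solving simultaneously gives a = 67/41, b = 124/41.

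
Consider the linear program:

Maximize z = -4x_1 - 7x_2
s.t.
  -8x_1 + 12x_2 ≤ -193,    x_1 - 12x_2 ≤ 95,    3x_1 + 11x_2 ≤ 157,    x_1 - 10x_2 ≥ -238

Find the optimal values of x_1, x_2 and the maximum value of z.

The binding constraints are -8x_1 + 12x_2 = -193 and x_1 - 12x_2 = 95.
Solving simultaneously gives x_1 = 14, x_2 = -27/4.

x_1 = 14, x_2 = -27/4, maximum z = -35/4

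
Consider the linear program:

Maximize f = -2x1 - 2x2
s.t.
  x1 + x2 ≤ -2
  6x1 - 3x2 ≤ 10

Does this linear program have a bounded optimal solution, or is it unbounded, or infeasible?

From the feasible point (4/9, -22/9), moving in the direction (-3, -6) keeps every constraint satisfied while f increases without bound.

unbounded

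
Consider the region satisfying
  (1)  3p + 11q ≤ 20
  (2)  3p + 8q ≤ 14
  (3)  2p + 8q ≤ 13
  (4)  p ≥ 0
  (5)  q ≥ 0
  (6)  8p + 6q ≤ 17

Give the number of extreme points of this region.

Intersecting each pair of boundary lines and keeping only the points that satisfy every inequality leaves:
  (1, 11/8)
  (26/23, 61/46)
  (0, 13/8)
  (0, 0)
  (17/8, 0)

5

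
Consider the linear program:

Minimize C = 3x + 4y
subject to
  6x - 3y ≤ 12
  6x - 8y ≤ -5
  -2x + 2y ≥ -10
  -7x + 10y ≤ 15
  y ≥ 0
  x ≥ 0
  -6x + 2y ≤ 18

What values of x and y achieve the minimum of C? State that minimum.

Vertices and C = 3x + 4y:
  (37/10, 17/5) → C = 247/10
  (55/13, 58/13) → C = 397/13
  (0, 5/8) → C = 5/2
  (0, 3/2) → C = 6

At the optimal vertex, 6x - 8y = -5 and x = 0.
Solving simultaneously gives x = 0, y = 5/8.

x = 0, y = 5/8, minimum C = 5/2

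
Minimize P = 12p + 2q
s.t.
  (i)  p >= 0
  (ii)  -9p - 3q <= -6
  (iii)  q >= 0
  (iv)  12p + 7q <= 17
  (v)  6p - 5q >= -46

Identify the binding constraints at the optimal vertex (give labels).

Vertices and P = 12p + 2q:
  (0, 2) → P = 4
  (0, 17/7) → P = 34/7
  (2/3, 0) → P = 8
  (17/12, 0) → P = 17

The minimum is at (0, 2). Substituting into each constraint, equality holds for (i) and (ii); the remaining constraints have slack.

(i) and (ii)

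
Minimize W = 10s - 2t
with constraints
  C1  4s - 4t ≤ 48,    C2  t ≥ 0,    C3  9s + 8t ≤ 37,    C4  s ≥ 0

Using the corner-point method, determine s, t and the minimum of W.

At the optimal vertex, 9s + 8t = 37 and s = 0.
Solving simultaneously gives s = 0, t = 37/8.

s = 0, t = 37/8, minimum W = -37/4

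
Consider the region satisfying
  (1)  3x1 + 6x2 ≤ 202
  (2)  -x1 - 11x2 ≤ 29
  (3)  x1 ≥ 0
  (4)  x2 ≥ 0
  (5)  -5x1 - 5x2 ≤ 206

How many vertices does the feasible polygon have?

Of the 10 pairwise boundary intersections, those satisfying every inequality are:
  (0, 101/3)
  (202/3, 0)
  (0, 0)

3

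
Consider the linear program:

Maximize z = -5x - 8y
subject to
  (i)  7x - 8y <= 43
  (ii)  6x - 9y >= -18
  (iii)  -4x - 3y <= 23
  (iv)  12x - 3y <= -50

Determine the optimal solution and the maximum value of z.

x = -73/16, y = -19/12, maximum z = 1703/48

At the optimal vertex, -4x - 3y = 23 and 12x - 3y = -50.
Solving simultaneously gives x = -73/16, y = -19/12.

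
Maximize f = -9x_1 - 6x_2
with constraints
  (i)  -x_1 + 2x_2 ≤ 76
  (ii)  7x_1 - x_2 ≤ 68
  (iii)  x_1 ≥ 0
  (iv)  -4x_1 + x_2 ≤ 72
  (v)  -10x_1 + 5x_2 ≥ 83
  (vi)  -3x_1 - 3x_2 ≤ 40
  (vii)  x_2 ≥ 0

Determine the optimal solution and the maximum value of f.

x_1 = 0, x_2 = 83/5, maximum f = -498/5

The binding constraints are x_1 = 0 and -10x_1 + 5x_2 = 83.
Solving simultaneously gives x_1 = 0, x_2 = 83/5.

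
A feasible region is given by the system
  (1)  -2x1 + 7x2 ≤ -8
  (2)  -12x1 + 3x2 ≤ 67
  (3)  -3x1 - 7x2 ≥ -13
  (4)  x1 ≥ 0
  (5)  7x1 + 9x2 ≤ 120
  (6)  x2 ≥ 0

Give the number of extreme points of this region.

Of the 15 pairwise boundary intersections, those satisfying every inequality are:
  (21/5, 2/35)
  (4, 0)
  (13/3, 0)

3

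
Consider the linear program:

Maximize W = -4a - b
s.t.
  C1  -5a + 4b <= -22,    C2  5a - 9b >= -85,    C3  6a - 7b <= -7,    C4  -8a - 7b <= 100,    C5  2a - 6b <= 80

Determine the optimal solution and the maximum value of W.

a = 182/11, b = 167/11, maximum W = -895/11

Feasible corners and W = -4a - b:
  (538/25, 107/5) → W = -2687/25
  (182/11, 167/11) → W = -895/11
  (28, 25) → W = -137

The binding constraints are -5a + 4b = -22 and 6a - 7b = -7.
Solving simultaneously gives a = 182/11, b = 167/11.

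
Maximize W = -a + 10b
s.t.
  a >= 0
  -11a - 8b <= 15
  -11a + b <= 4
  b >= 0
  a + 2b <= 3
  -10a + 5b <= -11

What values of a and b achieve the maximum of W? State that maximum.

a = 37/25, b = 19/25, maximum W = 153/25

Vertices and W = -a + 10b:
  (3, 0) → W = -3
  (11/10, 0) → W = -11/10
  (37/25, 19/25) → W = 153/25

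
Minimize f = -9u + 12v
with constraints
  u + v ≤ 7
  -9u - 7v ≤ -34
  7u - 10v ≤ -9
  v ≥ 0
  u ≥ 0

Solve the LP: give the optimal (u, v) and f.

u = 61/17, v = 58/17, minimum f = 147/17

Feasible corners and f = -9u + 12v:
  (61/17, 58/17) → f = 147/17
  (0, 7) → f = 84
  (277/139, 319/139) → f = 1335/139
  (0, 34/7) → f = 408/7

The optimum lies where u + v = 7 and 7u - 10v = -9.
Solving simultaneously gives u = 61/17, v = 58/17.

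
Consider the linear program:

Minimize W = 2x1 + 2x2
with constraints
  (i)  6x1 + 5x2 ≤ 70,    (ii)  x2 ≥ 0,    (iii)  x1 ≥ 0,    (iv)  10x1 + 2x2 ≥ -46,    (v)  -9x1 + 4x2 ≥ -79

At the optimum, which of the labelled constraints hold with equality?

(ii) and (iii)

Extreme points and W = 2x1 + 2x2:
  (0, 14) → W = 28
  (225/23, 52/23) → W = 554/23
  (0, 0) → W = 0
  (79/9, 0) → W = 158/9

The minimum is at (0, 0). Substituting into each constraint, equality holds for (ii) and (iii); the remaining constraints have slack.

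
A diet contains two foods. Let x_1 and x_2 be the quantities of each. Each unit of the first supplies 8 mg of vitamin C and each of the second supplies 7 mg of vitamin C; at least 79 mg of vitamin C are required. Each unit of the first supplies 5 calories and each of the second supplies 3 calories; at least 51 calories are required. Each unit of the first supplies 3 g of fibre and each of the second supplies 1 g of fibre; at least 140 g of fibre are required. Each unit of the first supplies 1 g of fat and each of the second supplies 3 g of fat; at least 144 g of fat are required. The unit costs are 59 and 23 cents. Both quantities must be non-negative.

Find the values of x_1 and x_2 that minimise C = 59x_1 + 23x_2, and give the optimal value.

Vertices and C = 59x_1 + 23x_2:
  (0, 140) → C = 3220
  (144, 0) → C = 8496
  (69/2, 73/2) → C = 2875
The feasible region is unbounded (it extends along (0, 1), (1, 0)), but C strictly increases along every unbounded feasible direction, so there is no improving ray and the minimum is attained at a vertex.

At the optimal vertex, 3x_1 + x_2 = 140 and x_1 + 3x_2 = 144.
Solving simultaneously gives x_1 = 69/2, x_2 = 73/2.

x_1 = 69/2, x_2 = 73/2, minimum C = 2875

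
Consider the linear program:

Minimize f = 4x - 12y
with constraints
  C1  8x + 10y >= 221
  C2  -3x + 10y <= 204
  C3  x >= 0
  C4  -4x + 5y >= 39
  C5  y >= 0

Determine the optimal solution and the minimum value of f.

Vertices and f = 4x - 12y:
  (17/11, 459/22) → f = -2686/11
  (143/16, 299/20) → f = -2873/20
  (126/5, 699/25) → f = -5868/25

x = 17/11, y = 459/22, minimum f = -2686/11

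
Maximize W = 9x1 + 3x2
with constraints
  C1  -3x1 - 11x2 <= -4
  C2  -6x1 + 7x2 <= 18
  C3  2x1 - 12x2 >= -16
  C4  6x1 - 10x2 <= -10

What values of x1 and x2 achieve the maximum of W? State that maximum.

The binding constraints are 2x1 - 12x2 = -16 and 6x1 - 10x2 = -10.
Solving simultaneously gives x1 = 10/13, x2 = 19/13.

x1 = 10/13, x2 = 19/13, maximum W = 147/13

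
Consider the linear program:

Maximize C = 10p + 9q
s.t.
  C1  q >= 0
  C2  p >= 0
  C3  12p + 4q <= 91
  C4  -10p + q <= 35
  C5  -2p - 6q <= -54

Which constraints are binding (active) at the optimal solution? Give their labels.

Corner points and C = 10p + 9q:
  (0, 91/4) → C = 819/4
  (0, 9) → C = 81
  (165/32, 233/32) → C = 3747/32

The maximum is at (0, 91/4). Substituting into each constraint, equality holds for C2 and C3; the remaining constraints have slack.

C2 and C3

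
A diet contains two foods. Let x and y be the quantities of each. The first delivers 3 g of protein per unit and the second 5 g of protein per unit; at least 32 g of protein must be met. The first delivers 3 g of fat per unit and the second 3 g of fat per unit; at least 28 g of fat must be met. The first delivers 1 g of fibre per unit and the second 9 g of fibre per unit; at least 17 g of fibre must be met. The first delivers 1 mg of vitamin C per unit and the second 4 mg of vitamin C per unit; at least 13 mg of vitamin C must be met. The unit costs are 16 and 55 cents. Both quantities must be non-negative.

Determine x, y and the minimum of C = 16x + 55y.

Corner points and C = 16x + 55y:
  (0, 28/3) → C = 1540/3
  (17, 0) → C = 272
  (22/3, 2) → C = 682/3
  (9, 1) → C = 199
  (49/5, 4/5) → C = 1004/5
The feasible region is unbounded (it extends along (0, 1), (1, 0)), but C strictly increases along every unbounded feasible direction, so there is no improving ray and the minimum is attained at a vertex.

The binding constraints are 3x + 5y = 32 and x + 4y = 13.
Solving simultaneously gives x = 9, y = 1.

x = 9, y = 1, minimum C = 199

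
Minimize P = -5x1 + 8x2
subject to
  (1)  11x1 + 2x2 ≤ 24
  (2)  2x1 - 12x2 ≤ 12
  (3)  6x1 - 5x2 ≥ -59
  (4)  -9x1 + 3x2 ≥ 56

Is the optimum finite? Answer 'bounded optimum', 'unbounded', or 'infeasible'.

Feasible corners and P = -5x1 + 8x2:
  (-384/31, -95/31) → P = 1160/31
  (-118/17, -110/51) → P = 890/51
  (-103/27, 65/9) → P = 2075/27
The feasible region has finitely many vertices and no improving ray; the minimum is 890/51 at (-118/17, -110/51).

bounded optimum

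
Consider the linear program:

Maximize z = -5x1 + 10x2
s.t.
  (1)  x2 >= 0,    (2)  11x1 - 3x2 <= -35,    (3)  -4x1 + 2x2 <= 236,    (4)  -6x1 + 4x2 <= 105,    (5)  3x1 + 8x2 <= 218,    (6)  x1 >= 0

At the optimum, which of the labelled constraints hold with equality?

Vertices and z = -5x1 + 10x2:
  (374/97, 2503/97) → z = 23160/97
  (0, 35/3) → z = 350/3
  (8/15, 541/20) → z = 1607/6
  (0, 105/4) → z = 525/2

The maximum is at (8/15, 541/20). Substituting into each constraint, equality holds for (4) and (5); the remaining constraints have slack.

(4) and (5)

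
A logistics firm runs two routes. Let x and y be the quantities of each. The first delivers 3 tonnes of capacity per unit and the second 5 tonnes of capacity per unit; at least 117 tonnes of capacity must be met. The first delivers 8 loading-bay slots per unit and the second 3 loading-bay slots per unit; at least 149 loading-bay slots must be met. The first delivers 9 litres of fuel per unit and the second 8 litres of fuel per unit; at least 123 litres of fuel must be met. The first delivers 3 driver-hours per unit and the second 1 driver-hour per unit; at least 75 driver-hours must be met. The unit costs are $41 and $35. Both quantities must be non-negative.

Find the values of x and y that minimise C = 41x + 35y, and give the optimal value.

Corner points and C = 41x + 35y:
  (0, 75) → C = 2625
  (39, 0) → C = 1599
  (43/2, 21/2) → C = 1249
The feasible region is unbounded (it extends along (0, 1), (1, 0)), but C strictly increases along every unbounded feasible direction, so there is no improving ray and the minimum is attained at a vertex.

At the optimal vertex, 3x + 5y = 117 and 3x + y = 75.
Solving simultaneously gives x = 43/2, y = 21/2.

x = 43/2, y = 21/2, minimum C = 1249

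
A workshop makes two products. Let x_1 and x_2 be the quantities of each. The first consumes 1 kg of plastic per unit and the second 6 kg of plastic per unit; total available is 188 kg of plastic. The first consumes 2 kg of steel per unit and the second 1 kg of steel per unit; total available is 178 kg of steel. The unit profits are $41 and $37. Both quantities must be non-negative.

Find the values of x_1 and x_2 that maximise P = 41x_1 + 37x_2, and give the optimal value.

x_1 = 80, x_2 = 18, maximum P = 3946

Extreme points and P = 41x_1 + 37x_2:
  (0, 0) → P = 0
  (0, 94/3) → P = 3478/3
  (89, 0) → P = 3649
  (80, 18) → P = 3946

The optimum lies where x_1 + 6x_2 = 188 and 2x_1 + x_2 = 178.
Solving simultaneously gives x_1 = 80, x_2 = 18.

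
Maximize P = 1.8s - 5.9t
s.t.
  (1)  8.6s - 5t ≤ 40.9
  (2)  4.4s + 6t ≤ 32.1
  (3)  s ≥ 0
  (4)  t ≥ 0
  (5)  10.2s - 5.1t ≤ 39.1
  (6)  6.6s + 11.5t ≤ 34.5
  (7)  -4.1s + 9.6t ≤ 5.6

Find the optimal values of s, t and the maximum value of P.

s = 23/6, t = 0, maximum P = 69/10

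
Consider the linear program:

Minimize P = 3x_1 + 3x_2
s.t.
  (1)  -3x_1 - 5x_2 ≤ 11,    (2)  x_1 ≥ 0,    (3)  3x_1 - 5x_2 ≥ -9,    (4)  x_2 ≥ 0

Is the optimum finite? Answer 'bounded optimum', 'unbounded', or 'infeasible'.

bounded optimum

Vertices and P = 3x_1 + 3x_2:
  (0, 9/5) → P = 27/5
  (0, 0) → P = 0
The feasible region has finitely many vertices and no improving ray; the minimum is 0 at (0, 0).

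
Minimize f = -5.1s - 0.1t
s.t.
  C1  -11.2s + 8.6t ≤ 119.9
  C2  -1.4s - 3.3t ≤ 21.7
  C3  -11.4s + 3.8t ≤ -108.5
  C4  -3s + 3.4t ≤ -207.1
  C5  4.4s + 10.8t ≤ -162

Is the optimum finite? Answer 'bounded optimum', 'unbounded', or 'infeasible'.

unbounded

From the feasible point (500.4, -3283/15), moving in the direction (10.8, -4.4) keeps every constraint satisfied while f decreases without bound.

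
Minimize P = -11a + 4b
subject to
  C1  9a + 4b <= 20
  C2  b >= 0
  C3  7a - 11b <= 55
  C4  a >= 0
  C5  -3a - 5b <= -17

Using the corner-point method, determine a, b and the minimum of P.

a = 32/33, b = 31/11, minimum P = 20/33

Extreme points and P = -11a + 4b:
  (0, 5) → P = 20
  (32/33, 31/11) → P = 20/33
  (0, 17/5) → P = 68/5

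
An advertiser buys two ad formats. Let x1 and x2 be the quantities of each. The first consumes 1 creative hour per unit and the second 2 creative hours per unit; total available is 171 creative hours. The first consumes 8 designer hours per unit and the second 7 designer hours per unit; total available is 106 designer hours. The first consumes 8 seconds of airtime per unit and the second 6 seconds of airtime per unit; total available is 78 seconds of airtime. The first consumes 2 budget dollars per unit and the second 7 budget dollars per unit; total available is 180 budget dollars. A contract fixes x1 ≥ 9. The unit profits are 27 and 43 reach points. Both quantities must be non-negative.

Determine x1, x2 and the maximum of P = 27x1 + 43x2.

x1 = 9, x2 = 1, maximum P = 286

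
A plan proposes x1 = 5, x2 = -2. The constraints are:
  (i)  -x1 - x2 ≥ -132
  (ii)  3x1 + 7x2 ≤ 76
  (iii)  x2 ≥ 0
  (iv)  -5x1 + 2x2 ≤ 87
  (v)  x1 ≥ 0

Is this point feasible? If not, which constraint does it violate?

not feasible — violates (iii)

Constraint (iii): x2 = -2, which is not ≥ 0. All other constraints are satisfied.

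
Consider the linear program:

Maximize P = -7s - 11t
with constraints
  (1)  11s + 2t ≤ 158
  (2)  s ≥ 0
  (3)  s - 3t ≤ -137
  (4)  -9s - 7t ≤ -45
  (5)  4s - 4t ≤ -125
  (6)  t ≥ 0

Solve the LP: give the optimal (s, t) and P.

s = 0, t = 137/3, maximum P = -1507/3

Feasible corners and P = -7s - 11t:
  (0, 79) → P = -869
  (40/7, 333/7) → P = -3943/7
  (0, 137/3) → P = -1507/3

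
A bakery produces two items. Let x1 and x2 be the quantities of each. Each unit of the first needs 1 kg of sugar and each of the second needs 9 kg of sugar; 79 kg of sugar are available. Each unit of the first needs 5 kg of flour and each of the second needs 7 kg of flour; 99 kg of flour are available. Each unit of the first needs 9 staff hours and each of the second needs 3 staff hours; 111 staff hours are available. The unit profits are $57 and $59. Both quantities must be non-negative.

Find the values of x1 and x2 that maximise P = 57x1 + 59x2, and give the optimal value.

Feasible corners and P = 57x1 + 59x2:
  (0, 0) → P = 0
  (0, 79/9) → P = 4661/9
  (37/3, 0) → P = 703
  (169/19, 148/19) → P = 18365/19
  (10, 7) → P = 983

x1 = 10, x2 = 7, maximum P = 983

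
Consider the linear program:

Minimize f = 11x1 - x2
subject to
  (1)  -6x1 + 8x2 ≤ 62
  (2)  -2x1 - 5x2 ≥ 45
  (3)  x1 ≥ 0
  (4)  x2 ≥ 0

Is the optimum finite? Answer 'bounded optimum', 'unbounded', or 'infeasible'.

The boundaries -6x1 + 8x2 = 62 and x1 = 0 meet at (0, 31/4), but that point violates -2x1 - 5x2 ≥ 45. Every candidate vertex is excluded by some other constraint, so the feasible region is empty.

infeasible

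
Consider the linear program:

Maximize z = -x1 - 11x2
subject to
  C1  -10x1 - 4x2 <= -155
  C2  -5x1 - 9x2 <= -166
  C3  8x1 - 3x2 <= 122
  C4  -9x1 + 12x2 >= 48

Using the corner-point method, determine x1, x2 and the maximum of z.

x1 = 520/47, x2 = 578/47, maximum z = -6878/47

Vertices and z = -x1 - 11x2:
  (731/70, 177/14) → z = -5233/35
  (520/47, 578/47) → z = -6878/47
  (536/23, 494/23) → z = -5970/23
The feasible region is unbounded (it extends along (3, 8), (-2, 5)), but z strictly decreases along every unbounded feasible direction, so there is no improving ray and the maximum is attained at a vertex.

The binding constraints are -5x1 - 9x2 = -166 and -9x1 + 12x2 = 48.
Solving simultaneously gives x1 = 520/47, x2 = 578/47.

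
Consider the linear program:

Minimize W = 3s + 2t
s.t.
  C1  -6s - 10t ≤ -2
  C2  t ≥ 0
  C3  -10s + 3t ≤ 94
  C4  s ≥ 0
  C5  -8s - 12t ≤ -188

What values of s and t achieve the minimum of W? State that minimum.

s = 0, t = 47/3, minimum W = 94/3

Vertices and W = 3s + 2t:
  (47/2, 0) → W = 141/2
  (0, 94/3) → W = 188/3
  (0, 47/3) → W = 94/3
The feasible region is unbounded (it extends along (3, 10), (1, 0)), but W strictly increases along every unbounded feasible direction, so there is no improving ray and the minimum is attained at a vertex.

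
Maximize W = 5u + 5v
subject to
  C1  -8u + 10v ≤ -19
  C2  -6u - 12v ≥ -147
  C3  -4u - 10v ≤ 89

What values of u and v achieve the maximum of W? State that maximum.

u = 423/2, v = -187/2, maximum W = 590

Corner points and W = 5u + 5v:
  (283/26, 177/26) → W = 1150/13
  (-35/6, -197/30) → W = -62
  (423/2, -187/2) → W = 590

The optimum lies where -6u - 12v = -147 and -4u - 10v = 89.
Solving simultaneously gives u = 423/2, v = -187/2.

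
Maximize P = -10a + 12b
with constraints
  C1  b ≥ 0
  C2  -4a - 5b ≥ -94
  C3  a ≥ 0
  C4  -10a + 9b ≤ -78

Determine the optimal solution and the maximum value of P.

Extreme points and P = -10a + 12b:
  (47/2, 0) → P = -235
  (39/5, 0) → P = -78
  (618/43, 314/43) → P = -2412/43

a = 618/43, b = 314/43, maximum P = -2412/43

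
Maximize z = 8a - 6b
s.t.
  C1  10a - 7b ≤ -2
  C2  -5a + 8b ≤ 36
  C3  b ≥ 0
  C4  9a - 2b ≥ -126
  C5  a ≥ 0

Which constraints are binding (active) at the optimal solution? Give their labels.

Extreme points and z = 8a - 6b:
  (236/45, 70/9) → z = -212/45
  (0, 2/7) → z = -12/7
  (0, 9/2) → z = -27

The maximum is at (0, 2/7). Substituting into each constraint, equality holds for C1 and C5; the remaining constraints have slack.

C1 and C5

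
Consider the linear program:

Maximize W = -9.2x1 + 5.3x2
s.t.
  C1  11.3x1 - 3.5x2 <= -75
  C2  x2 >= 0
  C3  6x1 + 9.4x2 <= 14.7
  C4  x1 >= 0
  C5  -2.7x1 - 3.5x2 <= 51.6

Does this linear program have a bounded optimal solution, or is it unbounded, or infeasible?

The boundaries 11.3x1 - 3.5x2 = -75 and x2 = 0 meet at (-750/113, 0), but that point violates x1 ≥ 0. Every candidate vertex is excluded by some other constraint, so the feasible region is empty.

infeasible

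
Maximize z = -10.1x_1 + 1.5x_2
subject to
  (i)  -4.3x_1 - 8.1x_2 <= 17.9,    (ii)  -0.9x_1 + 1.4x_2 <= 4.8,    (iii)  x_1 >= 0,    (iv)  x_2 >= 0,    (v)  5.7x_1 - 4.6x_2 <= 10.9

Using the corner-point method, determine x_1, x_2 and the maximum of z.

x_1 = 0, x_2 = 24/7, maximum z = 36/7

Corner points and z = -10.1x_1 + 1.5x_2:
  (0, 24/7) → z = 36/7
  (1867/192, 1239/128) → z = -321379/3840
  (0, 0) → z = 0
  (109/57, 0) → z = -11009/570

The binding constraints are -0.9x_1 + 1.4x_2 = 4.8 and x_1 = 0.
Solving simultaneously gives x_1 = 0, x_2 = 24/7.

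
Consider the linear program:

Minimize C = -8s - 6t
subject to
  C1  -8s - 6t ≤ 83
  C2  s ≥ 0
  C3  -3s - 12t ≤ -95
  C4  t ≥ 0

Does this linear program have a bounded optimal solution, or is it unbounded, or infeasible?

unbounded

From the feasible point (0, 95/12), moving in the direction (0, 1) keeps every constraint satisfied while C decreases without bound.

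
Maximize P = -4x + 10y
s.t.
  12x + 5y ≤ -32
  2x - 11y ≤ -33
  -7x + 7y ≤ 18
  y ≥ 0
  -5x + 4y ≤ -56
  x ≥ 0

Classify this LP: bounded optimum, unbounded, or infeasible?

The boundaries 2x - 11y = -33 and -5x + 4y = -56 meet at (748/47, 277/47), but that point violates 12x + 5y ≤ -32. Every candidate vertex is excluded by some other constraint, so the feasible region is empty.

infeasible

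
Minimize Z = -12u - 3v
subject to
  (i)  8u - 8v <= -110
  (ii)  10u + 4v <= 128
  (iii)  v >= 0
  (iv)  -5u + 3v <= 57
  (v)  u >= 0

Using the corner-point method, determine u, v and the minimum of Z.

The optimum lies where 8u - 8v = -110 and 10u + 4v = 128.
Solving simultaneously gives u = 73/14, v = 531/28.

u = 73/14, v = 531/28, minimum Z = -3345/28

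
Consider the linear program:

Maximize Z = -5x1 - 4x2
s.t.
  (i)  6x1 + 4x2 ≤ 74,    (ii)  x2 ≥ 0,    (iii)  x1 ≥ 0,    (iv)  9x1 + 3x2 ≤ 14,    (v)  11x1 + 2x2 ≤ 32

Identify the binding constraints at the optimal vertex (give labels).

(ii) and (iii)

Vertices and Z = -5x1 - 4x2:
  (0, 0) → Z = 0
  (14/9, 0) → Z = -70/9
  (0, 14/3) → Z = -56/3

The maximum is at (0, 0). Substituting into each constraint, equality holds for (ii) and (iii); the remaining constraints have slack.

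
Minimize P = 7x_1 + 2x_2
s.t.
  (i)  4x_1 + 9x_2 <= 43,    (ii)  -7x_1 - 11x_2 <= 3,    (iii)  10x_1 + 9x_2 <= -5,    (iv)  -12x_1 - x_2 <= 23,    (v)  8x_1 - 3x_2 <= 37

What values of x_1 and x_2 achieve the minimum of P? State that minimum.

Feasible corners and P = 7x_1 + 2x_2:
  (-28/47, 5/47) → P = -186/47
  (-2, 1) → P = -12
  (-101/49, 85/49) → P = -537/49

At the optimal vertex, -7x_1 - 11x_2 = 3 and -12x_1 - x_2 = 23.
Solving simultaneously gives x_1 = -2, x_2 = 1.

x_1 = -2, x_2 = 1, minimum P = -12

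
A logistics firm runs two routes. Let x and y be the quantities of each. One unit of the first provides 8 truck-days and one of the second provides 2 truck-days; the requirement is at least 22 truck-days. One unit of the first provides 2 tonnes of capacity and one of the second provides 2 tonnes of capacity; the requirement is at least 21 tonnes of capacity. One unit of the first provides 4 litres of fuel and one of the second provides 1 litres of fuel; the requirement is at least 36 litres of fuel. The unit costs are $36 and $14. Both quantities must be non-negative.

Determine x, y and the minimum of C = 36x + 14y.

Feasible corners and C = 36x + 14y:
  (0, 36) → C = 504
  (21/2, 0) → C = 378
  (17/2, 2) → C = 334
The feasible region is unbounded (it extends along (0, 1), (1, 0)), but C strictly increases along every unbounded feasible direction, so there is no improving ray and the minimum is attained at a vertex.

At the optimal vertex, 2x + 2y = 21 and 4x + y = 36.
Solving simultaneously gives x = 17/2, y = 2.

x = 17/2, y = 2, minimum C = 334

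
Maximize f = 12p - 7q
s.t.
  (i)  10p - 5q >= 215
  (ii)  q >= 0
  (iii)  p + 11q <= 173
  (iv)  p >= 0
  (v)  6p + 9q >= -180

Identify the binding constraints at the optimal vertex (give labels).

(ii) and (iii)

Vertices and f = 12p - 7q:
  (43/2, 0) → f = 258
  (646/23, 303/23) → f = 5631/23
  (173, 0) → f = 2076

The maximum is at (173, 0). Substituting into each constraint, equality holds for (ii) and (iii); the remaining constraints have slack.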